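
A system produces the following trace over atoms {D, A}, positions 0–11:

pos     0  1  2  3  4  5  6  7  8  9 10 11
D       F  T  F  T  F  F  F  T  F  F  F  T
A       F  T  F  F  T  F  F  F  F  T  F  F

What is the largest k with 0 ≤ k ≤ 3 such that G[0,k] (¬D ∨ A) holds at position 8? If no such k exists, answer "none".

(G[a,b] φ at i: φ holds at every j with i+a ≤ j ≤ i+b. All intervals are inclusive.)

2

(¬D ∨ A) must hold from j=8 onward; find where it first fails.
  j=8: holds
  j=9: holds
  j=10: holds
  j=11: fails
Holds on [8,10], so largest k = 2.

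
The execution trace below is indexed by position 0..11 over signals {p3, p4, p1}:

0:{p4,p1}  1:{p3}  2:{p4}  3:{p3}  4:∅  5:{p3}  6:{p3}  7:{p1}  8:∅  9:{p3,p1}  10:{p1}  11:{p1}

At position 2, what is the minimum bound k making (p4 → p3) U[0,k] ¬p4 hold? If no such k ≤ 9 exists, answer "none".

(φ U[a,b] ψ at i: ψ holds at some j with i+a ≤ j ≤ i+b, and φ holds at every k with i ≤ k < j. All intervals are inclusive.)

Need earliest j ≥ 2 with ¬p4, and (p4 → p3) at every k in [2,j-1].
  j=2: rhs fails.
  j=3: rhs holds but lhs fails at k=2.
  j=4: rhs holds but lhs fails at k=2.
  j=5: rhs holds but lhs fails at k=2.
  j=6: rhs holds but lhs fails at k=2.
  j=7: rhs holds but lhs fails at k=2.
  j=8: rhs holds but lhs fails at k=2.
  j=9: rhs holds but lhs fails at k=2.
  j=10: rhs holds but lhs fails at k=2.
  j=11: rhs holds but lhs fails at k=2.
No witness within the range → none.

none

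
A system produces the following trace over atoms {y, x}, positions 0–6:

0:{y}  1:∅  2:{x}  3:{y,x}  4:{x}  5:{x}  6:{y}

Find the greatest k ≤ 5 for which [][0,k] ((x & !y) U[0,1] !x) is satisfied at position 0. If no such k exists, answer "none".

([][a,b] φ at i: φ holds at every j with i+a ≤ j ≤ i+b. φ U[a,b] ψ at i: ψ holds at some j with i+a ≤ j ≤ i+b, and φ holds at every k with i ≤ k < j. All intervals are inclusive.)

1

((x & !y) U[0,1] !x) must hold from j=0 onward; find where it first fails.
  j=0: holds
  j=1: holds
  j=2: fails
Holds on [0,1], so largest k = 1.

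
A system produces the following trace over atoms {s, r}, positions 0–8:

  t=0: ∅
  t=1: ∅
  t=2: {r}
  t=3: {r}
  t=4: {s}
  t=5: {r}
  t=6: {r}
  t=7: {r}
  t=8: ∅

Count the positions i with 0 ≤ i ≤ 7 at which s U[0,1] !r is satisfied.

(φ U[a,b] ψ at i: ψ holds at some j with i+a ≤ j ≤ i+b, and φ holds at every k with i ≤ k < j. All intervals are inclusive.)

3

Evaluate at each i in [0,7]:
  i=0: ✓ (rhs at j=0)
  i=1: ✓ (rhs at j=1)
  i=2: ✗ (no rhs in [2,3])
  i=3: ✗ (lhs fails at k=3 before rhs at j=4)
  i=4: ✓ (rhs at j=4)
  i=5: ✗ (no rhs in [5,6])
  i=6: ✗ (no rhs in [6,7])
  i=7: ✗ (lhs fails at k=7 before rhs at j=8)
Positions where it holds: {0, 1, 4} → 3.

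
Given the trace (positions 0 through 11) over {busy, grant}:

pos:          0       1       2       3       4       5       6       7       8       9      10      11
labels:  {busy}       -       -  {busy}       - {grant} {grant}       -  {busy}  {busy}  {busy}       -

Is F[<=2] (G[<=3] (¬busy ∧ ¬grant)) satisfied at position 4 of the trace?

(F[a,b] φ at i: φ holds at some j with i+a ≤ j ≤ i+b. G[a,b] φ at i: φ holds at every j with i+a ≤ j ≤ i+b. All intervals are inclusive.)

Check G[<=3] (¬busy ∧ ¬grant) at each j in [4,6]:
  j=4: fails at 5
  j=5: fails at 5
  j=6: fails at 6
No position in the window satisfies it → formula fails.

False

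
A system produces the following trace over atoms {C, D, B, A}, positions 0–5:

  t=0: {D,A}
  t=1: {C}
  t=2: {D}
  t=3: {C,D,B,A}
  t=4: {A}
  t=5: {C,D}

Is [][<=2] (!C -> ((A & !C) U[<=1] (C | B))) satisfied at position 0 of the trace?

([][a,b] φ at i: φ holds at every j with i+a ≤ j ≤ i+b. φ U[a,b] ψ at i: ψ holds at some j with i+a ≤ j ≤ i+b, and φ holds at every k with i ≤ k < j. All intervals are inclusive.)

False

Check (!C -> ((A & !C) U[<=1] (C | B))) at every j in [0,2]:
  j=0: antecedent true; consequent holds → ✓
  j=1: antecedent false → ✓
  j=2: antecedent true; consequent fails → ✗
Fails at j=2 → formula fails.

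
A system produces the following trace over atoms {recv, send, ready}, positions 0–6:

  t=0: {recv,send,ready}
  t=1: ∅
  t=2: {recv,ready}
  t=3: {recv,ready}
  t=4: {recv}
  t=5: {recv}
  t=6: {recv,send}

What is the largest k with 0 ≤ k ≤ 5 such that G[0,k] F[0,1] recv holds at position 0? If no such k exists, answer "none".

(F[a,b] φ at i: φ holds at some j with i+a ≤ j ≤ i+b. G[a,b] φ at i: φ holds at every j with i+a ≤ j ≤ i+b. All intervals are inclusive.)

F[0,1] recv must hold from j=0 onward; find where it first fails.
  j=0: holds
  j=1: holds
  j=2: holds
  j=3: holds
  j=4: holds
  j=5: holds
Holds through j=5; largest k = 5.

5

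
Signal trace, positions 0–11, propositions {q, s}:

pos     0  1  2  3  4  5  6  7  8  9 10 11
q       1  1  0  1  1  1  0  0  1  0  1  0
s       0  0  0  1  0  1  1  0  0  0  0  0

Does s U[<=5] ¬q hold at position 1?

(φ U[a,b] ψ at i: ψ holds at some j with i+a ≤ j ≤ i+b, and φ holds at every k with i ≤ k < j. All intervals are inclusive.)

Need some j in [1,6] with ¬q, and s at every k in [1,j-1].
  j=1: ¬q false.
  j=2: ¬q holds, but s fails at k=1 → not this j.
  j=3: ¬q false.
  j=4: ¬q false.
  j=5: ¬q false.
  j=6: ¬q holds, but s fails at k=1 → not this j.
No j in the window works → until fails.

Does not hold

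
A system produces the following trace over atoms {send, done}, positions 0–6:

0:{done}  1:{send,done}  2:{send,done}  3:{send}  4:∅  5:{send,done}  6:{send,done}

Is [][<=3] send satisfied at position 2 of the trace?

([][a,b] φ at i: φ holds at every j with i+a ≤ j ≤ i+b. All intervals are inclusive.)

Check send at every j in [2,5]:
  j=2: true
  j=3: true
  j=4: false
  j=5: true
Fails at j=4 → formula fails.

False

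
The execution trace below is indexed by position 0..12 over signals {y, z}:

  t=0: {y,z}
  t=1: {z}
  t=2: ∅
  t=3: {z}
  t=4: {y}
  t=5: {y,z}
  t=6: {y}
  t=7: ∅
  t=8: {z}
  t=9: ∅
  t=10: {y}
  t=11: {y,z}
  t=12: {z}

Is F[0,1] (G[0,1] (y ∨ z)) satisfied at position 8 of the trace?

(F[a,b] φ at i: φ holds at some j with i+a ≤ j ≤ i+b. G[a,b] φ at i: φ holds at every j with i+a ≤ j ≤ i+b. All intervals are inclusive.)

Check G[0,1] (y ∨ z) at each j in [8,9]:
  j=8: fails at 9
  j=9: fails at 9
No position in the window satisfies it → formula fails.

False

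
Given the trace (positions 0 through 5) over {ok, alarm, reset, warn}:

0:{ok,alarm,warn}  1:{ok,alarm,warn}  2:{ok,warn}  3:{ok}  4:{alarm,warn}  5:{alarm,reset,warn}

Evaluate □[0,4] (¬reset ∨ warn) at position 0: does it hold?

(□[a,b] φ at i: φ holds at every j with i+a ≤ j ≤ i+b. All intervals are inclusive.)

Check (¬reset ∨ warn) at every j in [0,4]:
  j=0: true
  j=1: true
  j=2: true
  j=3: true
  j=4: true
All positions satisfy it → formula holds.

Holds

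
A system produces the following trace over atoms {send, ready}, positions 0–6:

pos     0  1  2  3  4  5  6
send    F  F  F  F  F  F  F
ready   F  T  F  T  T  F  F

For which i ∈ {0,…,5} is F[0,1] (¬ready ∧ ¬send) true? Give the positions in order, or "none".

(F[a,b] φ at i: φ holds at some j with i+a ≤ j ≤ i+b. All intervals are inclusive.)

0, 1, 2, 4, 5

Evaluate at each i in [0,5]:
  i=0: ✓ (witness j=0)
  i=1: ✓ (witness j=2)
  i=2: ✓ (witness j=2)
  i=3: ✗ (none in [3,4])
  i=4: ✓ (witness j=5)
  i=5: ✓ (witness j=5)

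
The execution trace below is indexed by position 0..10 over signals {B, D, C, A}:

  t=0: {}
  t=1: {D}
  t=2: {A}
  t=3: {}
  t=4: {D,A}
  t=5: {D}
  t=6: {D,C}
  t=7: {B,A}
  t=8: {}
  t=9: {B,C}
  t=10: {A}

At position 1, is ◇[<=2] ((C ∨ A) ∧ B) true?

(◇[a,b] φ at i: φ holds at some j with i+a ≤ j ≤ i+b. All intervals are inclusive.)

Check ((C ∨ A) ∧ B) at each j in [1,3]:
  j=1: false
  j=2: false
  j=3: false
No position in the window satisfies it → formula fails.

Does not hold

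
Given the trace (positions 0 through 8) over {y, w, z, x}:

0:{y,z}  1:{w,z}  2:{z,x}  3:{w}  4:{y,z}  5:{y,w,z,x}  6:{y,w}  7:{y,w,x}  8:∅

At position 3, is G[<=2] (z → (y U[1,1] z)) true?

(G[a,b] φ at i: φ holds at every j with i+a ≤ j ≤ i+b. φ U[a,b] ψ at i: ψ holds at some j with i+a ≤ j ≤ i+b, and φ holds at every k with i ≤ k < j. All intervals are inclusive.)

False

Check (z → (y U[1,1] z)) at every j in [3,5]:
  j=3: antecedent false → ✓
  j=4: antecedent true; consequent holds → ✓
  j=5: antecedent true; consequent fails → ✗
Fails at j=5 → formula fails.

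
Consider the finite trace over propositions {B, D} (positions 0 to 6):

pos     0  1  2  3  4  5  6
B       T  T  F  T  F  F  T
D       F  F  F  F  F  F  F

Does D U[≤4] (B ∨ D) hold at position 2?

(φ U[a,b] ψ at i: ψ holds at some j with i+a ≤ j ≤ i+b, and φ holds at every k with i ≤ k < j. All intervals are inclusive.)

Need some j in [2,6] with (B ∨ D), and D at every k in [2,j-1].
  j=2: (B ∨ D) false.
  j=3: (B ∨ D) holds, but D fails at k=2 → not this j.
  j=4: (B ∨ D) false.
  j=5: (B ∨ D) false.
  j=6: (B ∨ D) holds, but D fails at k=2 → not this j.
No j in the window works → until fails.

Does not hold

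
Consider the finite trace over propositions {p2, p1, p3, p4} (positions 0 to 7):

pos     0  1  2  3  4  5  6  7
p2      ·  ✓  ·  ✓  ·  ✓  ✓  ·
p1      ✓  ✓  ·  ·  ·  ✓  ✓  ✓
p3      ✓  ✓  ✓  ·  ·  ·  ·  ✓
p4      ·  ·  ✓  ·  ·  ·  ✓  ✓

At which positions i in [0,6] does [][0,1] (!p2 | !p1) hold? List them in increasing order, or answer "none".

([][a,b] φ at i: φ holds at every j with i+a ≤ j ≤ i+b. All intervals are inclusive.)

Evaluate at each i in [0,6]:
  i=0: ✗ (fails at j=1)
  i=1: ✗ (fails at j=1)
  i=2: ✓ (all of [2,3])
  i=3: ✓ (all of [3,4])
  i=4: ✗ (fails at j=5)
  i=5: ✗ (fails at j=5)
  i=6: ✗ (fails at j=6)

2, 3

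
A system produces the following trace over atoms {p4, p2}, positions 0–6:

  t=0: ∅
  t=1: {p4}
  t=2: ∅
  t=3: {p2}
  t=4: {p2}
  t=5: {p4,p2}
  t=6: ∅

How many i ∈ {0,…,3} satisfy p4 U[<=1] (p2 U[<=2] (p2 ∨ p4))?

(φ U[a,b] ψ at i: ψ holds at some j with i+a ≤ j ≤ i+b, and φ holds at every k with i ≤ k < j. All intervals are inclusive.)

Evaluate at each i in [0,3]:
  i=0: ✗ (lhs fails at k=0 before rhs at j=1)
  i=1: ✓ (rhs at j=1)
  i=2: ✗ (lhs fails at k=2 before rhs at j=3)
  i=3: ✓ (rhs at j=3)
Positions where it holds: {1, 3} → 2.

2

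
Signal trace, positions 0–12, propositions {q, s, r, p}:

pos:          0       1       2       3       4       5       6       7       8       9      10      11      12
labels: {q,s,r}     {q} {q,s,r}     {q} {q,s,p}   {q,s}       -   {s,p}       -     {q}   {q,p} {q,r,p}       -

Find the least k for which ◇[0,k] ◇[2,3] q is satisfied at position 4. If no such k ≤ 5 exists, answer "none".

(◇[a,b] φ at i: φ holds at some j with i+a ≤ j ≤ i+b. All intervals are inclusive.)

Scan j = 4,5,… for ◇[2,3] q:
  j=4: fails
  j=5: fails
  j=6: holds
First hit at j=6, so smallest k = 6-4 = 2.

2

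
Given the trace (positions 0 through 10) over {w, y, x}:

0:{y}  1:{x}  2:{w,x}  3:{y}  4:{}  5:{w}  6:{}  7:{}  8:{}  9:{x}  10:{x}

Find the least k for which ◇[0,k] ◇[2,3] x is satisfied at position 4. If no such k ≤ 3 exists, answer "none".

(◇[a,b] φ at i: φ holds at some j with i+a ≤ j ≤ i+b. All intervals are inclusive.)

Scan j = 4,5,… for ◇[2,3] x:
  j=4: fails
  j=5: fails
  j=6: holds
First hit at j=6, so smallest k = 6-4 = 2.

2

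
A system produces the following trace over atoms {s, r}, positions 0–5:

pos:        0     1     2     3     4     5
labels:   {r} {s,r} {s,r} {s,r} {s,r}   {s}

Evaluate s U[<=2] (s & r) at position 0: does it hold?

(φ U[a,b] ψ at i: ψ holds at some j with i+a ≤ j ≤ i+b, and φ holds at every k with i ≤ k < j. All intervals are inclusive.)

Need some j in [0,2] with (s & r), and s at every k in [0,j-1].
  j=0: (s & r) false.
  j=1: (s & r) holds, but s fails at k=0 → not this j.
  j=2: (s & r) holds, but s fails at k=0 → not this j.
No j in the window works → until fails.

No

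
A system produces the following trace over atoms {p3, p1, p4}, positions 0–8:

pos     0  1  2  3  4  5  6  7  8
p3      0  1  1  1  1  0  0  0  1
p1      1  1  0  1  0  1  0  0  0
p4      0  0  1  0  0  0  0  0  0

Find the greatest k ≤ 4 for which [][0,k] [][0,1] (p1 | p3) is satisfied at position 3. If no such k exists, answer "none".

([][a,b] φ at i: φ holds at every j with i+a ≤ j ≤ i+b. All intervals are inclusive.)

[][0,1] (p1 | p3) must hold from j=3 onward; find where it first fails.
  j=3: holds
  j=4: holds
  j=5: fails
Holds on [3,4], so largest k = 1.

1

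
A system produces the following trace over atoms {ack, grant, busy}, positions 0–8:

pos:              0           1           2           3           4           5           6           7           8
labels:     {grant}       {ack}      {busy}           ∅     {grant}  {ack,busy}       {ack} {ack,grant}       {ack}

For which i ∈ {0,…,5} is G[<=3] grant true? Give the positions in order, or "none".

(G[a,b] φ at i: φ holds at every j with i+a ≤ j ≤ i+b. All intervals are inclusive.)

none

Evaluate at each i in [0,5]:
  i=0: ✗ (fails at j=1)
  i=1: ✗ (fails at j=1)
  i=2: ✗ (fails at j=2)
  i=3: ✗ (fails at j=3)
  i=4: ✗ (fails at j=5)
  i=5: ✗ (fails at j=5)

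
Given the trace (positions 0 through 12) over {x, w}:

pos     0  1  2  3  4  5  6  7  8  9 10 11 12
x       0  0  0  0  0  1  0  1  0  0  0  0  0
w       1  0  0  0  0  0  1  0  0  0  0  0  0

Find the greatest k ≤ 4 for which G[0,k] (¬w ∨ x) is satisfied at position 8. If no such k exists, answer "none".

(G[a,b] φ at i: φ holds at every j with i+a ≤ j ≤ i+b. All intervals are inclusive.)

(¬w ∨ x) must hold from j=8 onward; find where it first fails.
  j=8: holds
  j=9: holds
  j=10: holds
  j=11: holds
  j=12: holds
Holds through j=12; largest k = 4.

4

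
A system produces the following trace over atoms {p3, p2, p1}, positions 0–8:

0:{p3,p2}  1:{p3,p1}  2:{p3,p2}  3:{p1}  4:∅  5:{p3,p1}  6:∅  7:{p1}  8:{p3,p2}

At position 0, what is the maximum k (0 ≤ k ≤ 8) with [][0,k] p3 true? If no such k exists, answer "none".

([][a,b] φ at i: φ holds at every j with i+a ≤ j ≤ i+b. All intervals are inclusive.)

p3 must hold from j=0 onward; find where it first fails.
  j=0: holds
  j=1: holds
  j=2: holds
  j=3: fails
Holds on [0,2], so largest k = 2.

2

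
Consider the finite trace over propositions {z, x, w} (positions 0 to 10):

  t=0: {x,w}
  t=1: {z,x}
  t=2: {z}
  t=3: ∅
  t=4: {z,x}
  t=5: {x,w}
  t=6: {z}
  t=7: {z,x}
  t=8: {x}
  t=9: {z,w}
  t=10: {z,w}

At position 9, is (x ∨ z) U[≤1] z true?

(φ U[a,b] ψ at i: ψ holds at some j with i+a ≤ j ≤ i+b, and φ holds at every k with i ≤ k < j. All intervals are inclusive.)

Need some j in [9,10] with z, and (x ∨ z) at every k in [9,j-1].
  j=9: z holds; no prefix to check → satisfied.

Holds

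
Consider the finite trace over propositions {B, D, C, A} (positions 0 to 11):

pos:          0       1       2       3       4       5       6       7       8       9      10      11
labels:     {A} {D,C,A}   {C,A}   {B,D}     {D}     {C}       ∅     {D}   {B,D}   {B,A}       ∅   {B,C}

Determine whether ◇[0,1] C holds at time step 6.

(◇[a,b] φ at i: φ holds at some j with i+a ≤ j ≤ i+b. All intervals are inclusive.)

Check C at each j in [6,7]:
  j=6: false
  j=7: false
No position in the window satisfies it → formula fails.

False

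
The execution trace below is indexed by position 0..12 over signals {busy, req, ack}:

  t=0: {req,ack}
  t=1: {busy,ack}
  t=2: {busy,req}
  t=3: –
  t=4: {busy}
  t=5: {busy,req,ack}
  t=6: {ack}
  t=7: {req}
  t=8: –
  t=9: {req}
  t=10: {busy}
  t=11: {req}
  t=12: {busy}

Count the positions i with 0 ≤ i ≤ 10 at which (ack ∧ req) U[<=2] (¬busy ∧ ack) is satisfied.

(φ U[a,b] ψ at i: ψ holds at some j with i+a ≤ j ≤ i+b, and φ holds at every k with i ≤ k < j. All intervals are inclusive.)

Evaluate at each i in [0,10]:
  i=0: ✓ (rhs at j=0)
  i=1: ✗ (no rhs in [1,3])
  i=2: ✗ (no rhs in [2,4])
  i=3: ✗ (no rhs in [3,5])
  i=4: ✗ (lhs fails at k=4 before rhs at j=6)
  i=5: ✓ (rhs at j=6; lhs holds on [5,5])
  i=6: ✓ (rhs at j=6)
  i=7: ✗ (no rhs in [7,9])
  i=8: ✗ (no rhs in [8,10])
  i=9: ✗ (no rhs in [9,11])
  i=10: ✗ (no rhs in [10,12])
Positions where it holds: {0, 5, 6} → 3.

3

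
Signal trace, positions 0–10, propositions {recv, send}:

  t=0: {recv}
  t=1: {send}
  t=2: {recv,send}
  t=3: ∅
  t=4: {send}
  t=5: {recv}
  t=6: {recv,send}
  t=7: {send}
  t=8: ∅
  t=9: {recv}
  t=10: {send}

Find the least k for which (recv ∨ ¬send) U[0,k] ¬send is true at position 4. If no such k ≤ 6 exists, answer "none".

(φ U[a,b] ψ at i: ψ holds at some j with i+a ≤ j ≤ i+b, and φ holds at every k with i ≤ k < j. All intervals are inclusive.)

Need earliest j ≥ 4 with ¬send, and (recv ∨ ¬send) at every k in [4,j-1].
  j=4: rhs fails.
  j=5: rhs holds but lhs fails at k=4.
  j=6: rhs fails.
  j=7: rhs fails.
  j=8: rhs holds but lhs fails at k=4.
  j=9: rhs holds but lhs fails at k=4.
  j=10: rhs fails.
No witness within the range → none.

none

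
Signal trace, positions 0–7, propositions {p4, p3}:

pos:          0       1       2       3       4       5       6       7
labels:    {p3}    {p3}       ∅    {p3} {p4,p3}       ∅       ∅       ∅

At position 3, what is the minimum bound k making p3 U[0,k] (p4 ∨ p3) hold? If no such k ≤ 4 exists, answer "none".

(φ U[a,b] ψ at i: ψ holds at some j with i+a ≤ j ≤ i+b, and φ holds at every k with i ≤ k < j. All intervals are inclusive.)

0

Need earliest j ≥ 3 with (p4 ∨ p3), and p3 at every k in [3,j-1].
  j=3: rhs holds (empty prefix). k = 0.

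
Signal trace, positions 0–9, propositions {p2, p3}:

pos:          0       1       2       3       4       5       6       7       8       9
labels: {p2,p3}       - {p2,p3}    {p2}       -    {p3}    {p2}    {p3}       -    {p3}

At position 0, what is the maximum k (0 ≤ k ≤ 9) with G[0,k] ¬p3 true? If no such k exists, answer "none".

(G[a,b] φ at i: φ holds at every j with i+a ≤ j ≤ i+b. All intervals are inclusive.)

¬p3 must hold from j=0 onward; find where it first fails.
  j=0: fails → no k works.

none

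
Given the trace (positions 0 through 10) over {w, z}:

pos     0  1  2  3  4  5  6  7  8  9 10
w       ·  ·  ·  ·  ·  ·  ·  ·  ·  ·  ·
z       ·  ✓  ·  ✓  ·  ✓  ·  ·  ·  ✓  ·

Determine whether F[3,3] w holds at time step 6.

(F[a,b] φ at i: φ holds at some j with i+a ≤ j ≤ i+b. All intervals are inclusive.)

Check w at each j in [9,9]:
  j=9: false
No position in the window satisfies it → formula fails.

No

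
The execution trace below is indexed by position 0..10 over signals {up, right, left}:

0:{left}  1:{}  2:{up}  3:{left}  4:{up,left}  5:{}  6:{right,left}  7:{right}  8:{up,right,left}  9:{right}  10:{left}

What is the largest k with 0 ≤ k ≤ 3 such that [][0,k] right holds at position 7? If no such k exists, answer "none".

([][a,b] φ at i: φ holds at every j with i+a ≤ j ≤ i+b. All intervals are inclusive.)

2

right must hold from j=7 onward; find where it first fails.
  j=7: holds
  j=8: holds
  j=9: holds
  j=10: fails
Holds on [7,9], so largest k = 2.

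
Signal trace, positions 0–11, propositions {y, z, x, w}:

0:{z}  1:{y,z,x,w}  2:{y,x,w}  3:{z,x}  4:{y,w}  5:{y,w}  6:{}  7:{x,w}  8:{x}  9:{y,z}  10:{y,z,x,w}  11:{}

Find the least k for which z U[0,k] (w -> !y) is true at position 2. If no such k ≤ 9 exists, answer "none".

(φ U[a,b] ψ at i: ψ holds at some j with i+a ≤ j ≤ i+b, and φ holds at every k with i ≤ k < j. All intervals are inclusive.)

none

Need earliest j ≥ 2 with (w -> !y), and z at every k in [2,j-1].
  j=2: rhs fails.
  j=3: rhs holds but lhs fails at k=2.
  j=4: rhs fails.
  j=5: rhs fails.
  j=6: rhs holds but lhs fails at k=2.
  j=7: rhs holds but lhs fails at k=2.
  j=8: rhs holds but lhs fails at k=2.
  j=9: rhs holds but lhs fails at k=2.
  j=10: rhs fails.
  j=11: rhs holds but lhs fails at k=2.
No witness within the range → none.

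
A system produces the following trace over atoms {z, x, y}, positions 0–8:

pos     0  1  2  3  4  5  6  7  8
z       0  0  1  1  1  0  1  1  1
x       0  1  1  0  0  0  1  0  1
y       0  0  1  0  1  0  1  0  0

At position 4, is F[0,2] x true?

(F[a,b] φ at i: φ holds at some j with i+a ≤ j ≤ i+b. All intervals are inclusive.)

Yes

Check x at each j in [4,6]:
  j=4: false
  j=5: false
  j=6: true
Found at j=6 → formula holds.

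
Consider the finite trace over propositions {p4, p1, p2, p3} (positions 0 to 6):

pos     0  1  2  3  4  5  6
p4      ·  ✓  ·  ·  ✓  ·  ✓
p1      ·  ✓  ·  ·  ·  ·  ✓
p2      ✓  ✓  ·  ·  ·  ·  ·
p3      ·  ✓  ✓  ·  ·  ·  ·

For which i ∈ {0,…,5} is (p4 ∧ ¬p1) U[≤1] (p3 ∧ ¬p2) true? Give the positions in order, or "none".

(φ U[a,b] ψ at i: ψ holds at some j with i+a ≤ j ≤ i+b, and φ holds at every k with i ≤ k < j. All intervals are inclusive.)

Evaluate at each i in [0,5]:
  i=0: ✗ (no rhs in [0,1])
  i=1: ✗ (lhs fails at k=1 before rhs at j=2)
  i=2: ✓ (rhs at j=2)
  i=3: ✗ (no rhs in [3,4])
  i=4: ✗ (no rhs in [4,5])
  i=5: ✗ (no rhs in [5,6])

2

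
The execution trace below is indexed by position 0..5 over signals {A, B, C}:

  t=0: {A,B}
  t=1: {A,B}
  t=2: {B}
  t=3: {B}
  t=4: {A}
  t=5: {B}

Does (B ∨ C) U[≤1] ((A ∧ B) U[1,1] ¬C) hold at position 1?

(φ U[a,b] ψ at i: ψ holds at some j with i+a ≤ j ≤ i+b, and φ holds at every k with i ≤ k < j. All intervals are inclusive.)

Need some j in [1,2] with ((A ∧ B) U[1,1] ¬C), and (B ∨ C) at every k in [1,j-1].
  j=1: ((A ∧ B) U[1,1] ¬C) holds; no prefix to check → satisfied.

Holds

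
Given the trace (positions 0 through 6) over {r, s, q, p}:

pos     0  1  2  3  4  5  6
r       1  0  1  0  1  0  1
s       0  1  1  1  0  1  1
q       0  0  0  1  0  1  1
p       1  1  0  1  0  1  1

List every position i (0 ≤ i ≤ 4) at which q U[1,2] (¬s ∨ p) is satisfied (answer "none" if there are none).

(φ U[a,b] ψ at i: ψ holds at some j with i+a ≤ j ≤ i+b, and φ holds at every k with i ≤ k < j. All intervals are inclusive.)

3

Evaluate at each i in [0,4]:
  i=0: ✗ (lhs fails at k=0 before rhs at j=1)
  i=1: ✗ (lhs fails at k=1 before rhs at j=3)
  i=2: ✗ (lhs fails at k=2 before rhs at j=3)
  i=3: ✓ (rhs at j=4; lhs holds on [3,3])
  i=4: ✗ (lhs fails at k=4 before rhs at j=5)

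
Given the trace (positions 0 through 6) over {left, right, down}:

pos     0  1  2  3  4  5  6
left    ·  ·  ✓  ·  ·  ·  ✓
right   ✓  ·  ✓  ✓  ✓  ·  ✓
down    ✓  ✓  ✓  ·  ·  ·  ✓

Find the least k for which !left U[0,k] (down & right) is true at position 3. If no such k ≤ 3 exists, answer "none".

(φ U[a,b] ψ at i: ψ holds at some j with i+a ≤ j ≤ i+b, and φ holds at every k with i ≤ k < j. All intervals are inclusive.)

3

Need earliest j ≥ 3 with (down & right), and !left at every k in [3,j-1].
  j=3: rhs fails.
  j=4: rhs fails.
  j=5: rhs fails.
  j=6: rhs holds; lhs holds on [3,5]. k = 3.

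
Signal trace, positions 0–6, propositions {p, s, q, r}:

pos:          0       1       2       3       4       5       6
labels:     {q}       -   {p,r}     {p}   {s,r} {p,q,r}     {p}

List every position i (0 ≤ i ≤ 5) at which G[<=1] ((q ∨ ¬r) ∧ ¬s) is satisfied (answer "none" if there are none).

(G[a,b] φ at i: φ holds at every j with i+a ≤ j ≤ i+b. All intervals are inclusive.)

Evaluate at each i in [0,5]:
  i=0: ✓ (all of [0,1])
  i=1: ✗ (fails at j=2)
  i=2: ✗ (fails at j=2)
  i=3: ✗ (fails at j=4)
  i=4: ✗ (fails at j=4)
  i=5: ✓ (all of [5,6])

0, 5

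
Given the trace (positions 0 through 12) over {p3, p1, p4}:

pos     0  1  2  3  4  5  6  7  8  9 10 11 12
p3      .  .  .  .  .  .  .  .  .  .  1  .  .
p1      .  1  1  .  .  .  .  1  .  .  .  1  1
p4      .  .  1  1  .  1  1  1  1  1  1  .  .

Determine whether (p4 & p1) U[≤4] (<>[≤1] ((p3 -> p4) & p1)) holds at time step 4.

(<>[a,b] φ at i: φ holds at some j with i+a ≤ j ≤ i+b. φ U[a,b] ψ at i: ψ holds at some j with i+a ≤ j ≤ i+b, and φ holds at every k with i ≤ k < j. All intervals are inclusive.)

Need some j in [4,8] with <>[≤1] ((p3 -> p4) & p1), and (p4 & p1) at every k in [4,j-1].
  j=4: <>[≤1] ((p3 -> p4) & p1) — fails (none in [4,5]).
  j=5: <>[≤1] ((p3 -> p4) & p1) — fails (none in [5,6]).
  j=6: <>[≤1] ((p3 -> p4) & p1) holds, but (p4 & p1) fails at k=4 → not this j.
  j=7: <>[≤1] ((p3 -> p4) & p1) holds, but (p4 & p1) fails at k=4 → not this j.
  j=8: <>[≤1] ((p3 -> p4) & p1) — fails (none in [8,9]).
No j in the window works → until fails.

Does not hold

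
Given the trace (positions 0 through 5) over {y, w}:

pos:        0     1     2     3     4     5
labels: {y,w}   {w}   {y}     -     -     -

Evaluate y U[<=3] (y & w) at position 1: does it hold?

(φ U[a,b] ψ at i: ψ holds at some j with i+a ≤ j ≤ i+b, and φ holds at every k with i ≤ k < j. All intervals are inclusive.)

No

Need some j in [1,4] with (y & w), and y at every k in [1,j-1].
  j=1: (y & w) false.
  j=2: (y & w) false.
  j=3: (y & w) false.
  j=4: (y & w) false.
No j in the window works → until fails.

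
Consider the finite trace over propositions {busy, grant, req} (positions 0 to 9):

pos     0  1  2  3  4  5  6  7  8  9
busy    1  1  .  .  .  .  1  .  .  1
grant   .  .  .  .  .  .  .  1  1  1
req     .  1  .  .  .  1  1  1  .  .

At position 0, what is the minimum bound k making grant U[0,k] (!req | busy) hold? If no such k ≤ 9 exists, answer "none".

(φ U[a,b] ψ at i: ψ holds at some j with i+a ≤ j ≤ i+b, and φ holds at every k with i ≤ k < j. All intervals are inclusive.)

Need earliest j ≥ 0 with (!req | busy), and grant at every k in [0,j-1].
  j=0: rhs holds (empty prefix). k = 0.

0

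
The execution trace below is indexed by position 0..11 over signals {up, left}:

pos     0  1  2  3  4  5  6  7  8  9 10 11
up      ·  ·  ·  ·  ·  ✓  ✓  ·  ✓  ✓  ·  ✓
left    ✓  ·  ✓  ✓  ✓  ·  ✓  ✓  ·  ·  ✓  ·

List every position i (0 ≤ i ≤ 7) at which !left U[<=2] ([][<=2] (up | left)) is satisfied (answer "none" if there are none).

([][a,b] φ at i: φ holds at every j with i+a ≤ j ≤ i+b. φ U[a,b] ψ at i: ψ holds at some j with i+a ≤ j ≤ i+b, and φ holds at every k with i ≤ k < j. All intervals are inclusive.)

Evaluate at each i in [0,7]:
  i=0: ✗ (lhs fails at k=0 before rhs at j=2)
  i=1: ✓ (rhs at j=2; lhs holds on [1,1])
  i=2: ✓ (rhs at j=2)
  i=3: ✓ (rhs at j=3)
  i=4: ✓ (rhs at j=4)
  i=5: ✓ (rhs at j=5)
  i=6: ✓ (rhs at j=6)
  i=7: ✓ (rhs at j=7)

1, 2, 3, 4, 5, 6, 7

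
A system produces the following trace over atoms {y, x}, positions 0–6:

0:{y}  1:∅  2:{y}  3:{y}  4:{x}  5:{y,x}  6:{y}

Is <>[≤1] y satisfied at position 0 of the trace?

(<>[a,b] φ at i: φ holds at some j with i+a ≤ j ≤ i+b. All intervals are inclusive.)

Holds

Check y at each j in [0,1]:
  j=0: true
  j=1: false
Found at j=0 → formula holds.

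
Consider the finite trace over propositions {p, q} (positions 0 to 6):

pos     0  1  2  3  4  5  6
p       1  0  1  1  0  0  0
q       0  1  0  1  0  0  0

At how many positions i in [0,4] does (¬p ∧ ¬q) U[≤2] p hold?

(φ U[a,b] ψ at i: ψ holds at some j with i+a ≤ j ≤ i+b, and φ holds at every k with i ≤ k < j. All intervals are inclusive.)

3

Evaluate at each i in [0,4]:
  i=0: ✓ (rhs at j=0)
  i=1: ✗ (lhs fails at k=1 before rhs at j=2)
  i=2: ✓ (rhs at j=2)
  i=3: ✓ (rhs at j=3)
  i=4: ✗ (no rhs in [4,6])
Positions where it holds: {0, 2, 3} → 3.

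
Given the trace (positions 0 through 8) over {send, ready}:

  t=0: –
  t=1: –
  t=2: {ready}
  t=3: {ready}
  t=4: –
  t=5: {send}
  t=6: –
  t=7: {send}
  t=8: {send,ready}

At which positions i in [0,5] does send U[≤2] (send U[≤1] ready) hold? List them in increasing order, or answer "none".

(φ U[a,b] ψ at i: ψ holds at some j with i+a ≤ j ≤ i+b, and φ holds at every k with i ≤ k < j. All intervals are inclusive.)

Evaluate at each i in [0,5]:
  i=0: ✗ (lhs fails at k=0 before rhs at j=2)
  i=1: ✗ (lhs fails at k=1 before rhs at j=2)
  i=2: ✓ (rhs at j=2)
  i=3: ✓ (rhs at j=3)
  i=4: ✗ (no rhs in [4,6])
  i=5: ✗ (lhs fails at k=6 before rhs at j=7)

2, 3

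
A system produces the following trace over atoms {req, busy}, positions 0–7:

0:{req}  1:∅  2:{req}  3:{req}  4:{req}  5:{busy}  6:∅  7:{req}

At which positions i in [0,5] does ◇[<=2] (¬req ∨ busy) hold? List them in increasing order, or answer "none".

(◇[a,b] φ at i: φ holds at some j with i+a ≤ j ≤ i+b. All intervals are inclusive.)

Evaluate at each i in [0,5]:
  i=0: ✓ (witness j=1)
  i=1: ✓ (witness j=1)
  i=2: ✗ (none in [2,4])
  i=3: ✓ (witness j=5)
  i=4: ✓ (witness j=5)
  i=5: ✓ (witness j=5)

0, 1, 3, 4, 5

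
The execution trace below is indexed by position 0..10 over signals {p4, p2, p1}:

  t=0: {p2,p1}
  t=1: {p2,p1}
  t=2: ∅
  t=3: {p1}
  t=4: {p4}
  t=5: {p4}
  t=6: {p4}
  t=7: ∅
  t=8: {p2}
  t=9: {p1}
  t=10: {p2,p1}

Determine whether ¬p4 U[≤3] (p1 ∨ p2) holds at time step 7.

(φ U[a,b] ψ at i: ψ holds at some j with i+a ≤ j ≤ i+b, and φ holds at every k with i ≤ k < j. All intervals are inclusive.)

True

Need some j in [7,10] with (p1 ∨ p2), and ¬p4 at every k in [7,j-1].
  j=7: (p1 ∨ p2) false.
  j=8: (p1 ∨ p2) holds; ¬p4 holds at every k in [7,7] → satisfied.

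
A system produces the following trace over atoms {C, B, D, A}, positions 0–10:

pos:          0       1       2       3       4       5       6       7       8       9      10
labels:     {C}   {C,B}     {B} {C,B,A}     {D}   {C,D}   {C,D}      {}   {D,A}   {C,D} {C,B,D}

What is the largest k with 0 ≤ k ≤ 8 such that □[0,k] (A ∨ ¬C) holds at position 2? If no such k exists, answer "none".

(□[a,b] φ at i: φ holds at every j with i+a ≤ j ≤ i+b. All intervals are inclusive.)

(A ∨ ¬C) must hold from j=2 onward; find where it first fails.
  j=2: holds
  j=3: holds
  j=4: holds
  j=5: fails
Holds on [2,4], so largest k = 2.

2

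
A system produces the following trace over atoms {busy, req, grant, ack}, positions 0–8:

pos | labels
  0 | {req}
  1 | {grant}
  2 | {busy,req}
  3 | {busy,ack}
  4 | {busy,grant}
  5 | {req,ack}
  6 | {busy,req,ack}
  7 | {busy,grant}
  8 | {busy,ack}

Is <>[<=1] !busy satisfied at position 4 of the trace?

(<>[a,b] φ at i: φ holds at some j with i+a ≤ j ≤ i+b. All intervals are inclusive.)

True

Check !busy at each j in [4,5]:
  j=4: false
  j=5: true
Found at j=5 → formula holds.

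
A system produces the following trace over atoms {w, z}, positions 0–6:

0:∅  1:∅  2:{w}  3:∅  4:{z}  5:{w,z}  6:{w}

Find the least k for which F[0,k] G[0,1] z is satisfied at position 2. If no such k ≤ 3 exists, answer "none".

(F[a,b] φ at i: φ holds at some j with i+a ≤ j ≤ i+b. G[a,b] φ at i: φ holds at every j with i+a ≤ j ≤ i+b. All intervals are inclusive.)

Scan j = 2,3,… for G[0,1] z:
  j=2: fails
  j=3: fails
  j=4: holds
First hit at j=4, so smallest k = 4-2 = 2.

2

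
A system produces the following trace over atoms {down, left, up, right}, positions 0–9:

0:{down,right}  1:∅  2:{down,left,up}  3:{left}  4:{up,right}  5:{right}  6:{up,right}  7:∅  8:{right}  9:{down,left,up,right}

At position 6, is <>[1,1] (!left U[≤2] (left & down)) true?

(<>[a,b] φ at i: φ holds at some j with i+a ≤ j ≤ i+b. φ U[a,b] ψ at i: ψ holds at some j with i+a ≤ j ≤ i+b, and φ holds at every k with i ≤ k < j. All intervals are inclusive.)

Check (!left U[≤2] (left & down)) at each j in [7,7]:
  j=7: holds
Found at j=7 → formula holds.

True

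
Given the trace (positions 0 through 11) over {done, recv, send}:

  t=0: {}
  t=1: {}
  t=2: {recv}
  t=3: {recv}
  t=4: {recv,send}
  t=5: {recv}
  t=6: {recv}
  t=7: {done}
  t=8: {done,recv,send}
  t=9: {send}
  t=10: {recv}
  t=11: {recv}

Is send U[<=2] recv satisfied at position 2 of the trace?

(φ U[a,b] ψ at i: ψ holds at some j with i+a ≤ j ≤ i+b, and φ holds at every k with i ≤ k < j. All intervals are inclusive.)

Holds

Need some j in [2,4] with recv, and send at every k in [2,j-1].
  j=2: recv holds; no prefix to check → satisfied.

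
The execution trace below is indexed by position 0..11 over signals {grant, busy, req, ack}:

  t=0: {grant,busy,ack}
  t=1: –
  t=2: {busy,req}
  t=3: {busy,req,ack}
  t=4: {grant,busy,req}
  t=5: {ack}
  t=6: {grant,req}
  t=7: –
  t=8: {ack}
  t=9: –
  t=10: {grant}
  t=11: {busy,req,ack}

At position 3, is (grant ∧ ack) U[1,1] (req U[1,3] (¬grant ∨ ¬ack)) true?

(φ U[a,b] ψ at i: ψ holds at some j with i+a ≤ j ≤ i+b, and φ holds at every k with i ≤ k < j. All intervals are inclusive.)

False

Need some j in [4,4] with (req U[1,3] (¬grant ∨ ¬ack)), and (grant ∧ ack) at every k in [3,j-1].
  j=4: (req U[1,3] (¬grant ∨ ¬ack)) holds, but (grant ∧ ack) fails at k=3 → not this j.
No j in the window works → until fails.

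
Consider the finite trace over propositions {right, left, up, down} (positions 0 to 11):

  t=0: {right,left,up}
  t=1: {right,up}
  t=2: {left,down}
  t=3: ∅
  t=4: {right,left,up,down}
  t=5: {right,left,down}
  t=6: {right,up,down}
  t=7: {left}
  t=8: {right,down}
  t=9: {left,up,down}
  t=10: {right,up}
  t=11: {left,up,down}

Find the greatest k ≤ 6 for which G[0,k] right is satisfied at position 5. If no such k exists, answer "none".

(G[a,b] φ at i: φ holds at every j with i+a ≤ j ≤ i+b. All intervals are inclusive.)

1

right must hold from j=5 onward; find where it first fails.
  j=5: holds
  j=6: holds
  j=7: fails
Holds on [5,6], so largest k = 1.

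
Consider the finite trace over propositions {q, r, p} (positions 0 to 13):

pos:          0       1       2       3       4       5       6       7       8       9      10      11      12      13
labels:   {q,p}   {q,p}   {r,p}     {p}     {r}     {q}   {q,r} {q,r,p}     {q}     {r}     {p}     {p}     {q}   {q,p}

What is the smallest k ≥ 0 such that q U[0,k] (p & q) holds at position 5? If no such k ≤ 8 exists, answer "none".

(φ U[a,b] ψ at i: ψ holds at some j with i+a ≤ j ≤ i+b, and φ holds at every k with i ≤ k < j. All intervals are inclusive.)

Need earliest j ≥ 5 with (p & q), and q at every k in [5,j-1].
  j=5: rhs fails.
  j=6: rhs fails.
  j=7: rhs holds; lhs holds on [5,6]. k = 2.

2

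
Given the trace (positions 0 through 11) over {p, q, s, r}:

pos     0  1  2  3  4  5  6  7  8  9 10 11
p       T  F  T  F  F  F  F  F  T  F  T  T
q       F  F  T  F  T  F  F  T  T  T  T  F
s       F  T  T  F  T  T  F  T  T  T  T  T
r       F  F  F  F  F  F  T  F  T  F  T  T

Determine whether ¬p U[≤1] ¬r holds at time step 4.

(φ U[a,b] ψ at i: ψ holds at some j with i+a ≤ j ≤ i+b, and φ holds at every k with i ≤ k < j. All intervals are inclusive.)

True

Need some j in [4,5] with ¬r, and ¬p at every k in [4,j-1].
  j=4: ¬r holds; no prefix to check → satisfied.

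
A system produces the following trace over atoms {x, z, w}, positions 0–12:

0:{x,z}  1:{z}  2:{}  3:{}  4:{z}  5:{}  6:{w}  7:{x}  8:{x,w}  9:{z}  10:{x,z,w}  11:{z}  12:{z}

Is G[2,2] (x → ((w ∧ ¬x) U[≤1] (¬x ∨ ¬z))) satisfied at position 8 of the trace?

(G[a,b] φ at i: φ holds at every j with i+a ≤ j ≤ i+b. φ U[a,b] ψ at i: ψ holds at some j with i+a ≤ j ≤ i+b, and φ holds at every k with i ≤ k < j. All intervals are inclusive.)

Does not hold

Check (x → ((w ∧ ¬x) U[≤1] (¬x ∨ ¬z))) at every j in [10,10]:
  j=10: antecedent true; consequent fails → ✗
Fails at j=10 → formula fails.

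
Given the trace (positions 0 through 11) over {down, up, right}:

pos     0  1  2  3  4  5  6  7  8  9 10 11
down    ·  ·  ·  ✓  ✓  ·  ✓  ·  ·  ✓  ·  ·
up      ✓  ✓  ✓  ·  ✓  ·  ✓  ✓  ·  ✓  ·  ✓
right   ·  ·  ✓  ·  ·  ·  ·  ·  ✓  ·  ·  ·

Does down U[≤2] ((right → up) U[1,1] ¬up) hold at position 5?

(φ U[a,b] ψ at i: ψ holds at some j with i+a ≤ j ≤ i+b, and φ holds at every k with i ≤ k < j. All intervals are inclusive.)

Need some j in [5,7] with ((right → up) U[1,1] ¬up), and down at every k in [5,j-1].
  j=5: ((right → up) U[1,1] ¬up) — fails.
  j=6: ((right → up) U[1,1] ¬up) — fails.
  j=7: ((right → up) U[1,1] ¬up) holds, but down fails at k=5 → not this j.
No j in the window works → until fails.

False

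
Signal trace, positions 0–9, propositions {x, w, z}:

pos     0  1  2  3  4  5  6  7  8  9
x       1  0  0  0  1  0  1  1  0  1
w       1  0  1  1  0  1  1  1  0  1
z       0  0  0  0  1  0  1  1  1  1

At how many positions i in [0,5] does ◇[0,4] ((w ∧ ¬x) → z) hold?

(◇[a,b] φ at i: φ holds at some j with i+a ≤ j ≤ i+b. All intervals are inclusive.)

6

Evaluate at each i in [0,5]:
  i=0: ✓ (witness j=0)
  i=1: ✓ (witness j=1)
  i=2: ✓ (witness j=4)
  i=3: ✓ (witness j=4)
  i=4: ✓ (witness j=4)
  i=5: ✓ (witness j=6)
Positions where it holds: {0, 1, 2, 3, 4, 5} → 6.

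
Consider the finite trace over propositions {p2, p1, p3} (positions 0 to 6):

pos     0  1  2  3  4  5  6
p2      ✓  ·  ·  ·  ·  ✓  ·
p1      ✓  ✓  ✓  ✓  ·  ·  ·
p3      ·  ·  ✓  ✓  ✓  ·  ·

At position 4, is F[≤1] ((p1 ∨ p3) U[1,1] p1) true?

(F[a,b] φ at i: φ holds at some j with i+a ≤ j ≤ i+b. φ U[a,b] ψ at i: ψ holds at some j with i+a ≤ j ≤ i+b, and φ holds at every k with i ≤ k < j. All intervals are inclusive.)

Check ((p1 ∨ p3) U[1,1] p1) at each j in [4,5]:
  j=4: fails
  j=5: fails
No position in the window satisfies it → formula fails.

No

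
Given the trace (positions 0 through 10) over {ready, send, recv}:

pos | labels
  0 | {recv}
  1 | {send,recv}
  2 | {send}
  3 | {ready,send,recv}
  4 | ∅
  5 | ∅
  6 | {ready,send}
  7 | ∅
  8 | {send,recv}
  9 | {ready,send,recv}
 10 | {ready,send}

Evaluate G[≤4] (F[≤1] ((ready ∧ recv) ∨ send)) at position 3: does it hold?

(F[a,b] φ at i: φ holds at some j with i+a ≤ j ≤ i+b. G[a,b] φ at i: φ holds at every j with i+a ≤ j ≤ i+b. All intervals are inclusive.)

Check F[≤1] ((ready ∧ recv) ∨ send) at every j in [3,7]:
  j=3: holds (witness at 3)
  j=4: fails (none in [4,5])
  j=5: holds (witness at 6)
  j=6: holds (witness at 6)
  j=7: holds (witness at 8)
Fails at j=4 → formula fails.

Does not hold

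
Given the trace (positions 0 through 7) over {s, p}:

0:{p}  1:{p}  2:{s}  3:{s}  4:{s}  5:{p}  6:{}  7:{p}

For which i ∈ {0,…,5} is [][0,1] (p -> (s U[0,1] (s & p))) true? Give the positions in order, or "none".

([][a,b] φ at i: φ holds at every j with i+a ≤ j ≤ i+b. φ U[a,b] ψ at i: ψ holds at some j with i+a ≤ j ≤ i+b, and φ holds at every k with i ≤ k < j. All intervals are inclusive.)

2, 3

Evaluate at each i in [0,5]:
  i=0: ✗ (fails at j=0)
  i=1: ✗ (fails at j=1)
  i=2: ✓ (all of [2,3])
  i=3: ✓ (all of [3,4])
  i=4: ✗ (fails at j=5)
  i=5: ✗ (fails at j=5)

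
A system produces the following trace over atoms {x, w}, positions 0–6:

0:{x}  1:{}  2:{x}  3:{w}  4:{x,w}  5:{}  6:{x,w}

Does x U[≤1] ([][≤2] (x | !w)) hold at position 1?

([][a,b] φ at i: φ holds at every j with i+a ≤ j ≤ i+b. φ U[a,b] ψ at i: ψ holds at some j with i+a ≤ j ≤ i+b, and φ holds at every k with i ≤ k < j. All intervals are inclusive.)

No

Need some j in [1,2] with [][≤2] (x | !w), and x at every k in [1,j-1].
  j=1: [][≤2] (x | !w) — fails at 3.
  j=2: [][≤2] (x | !w) — fails at 3.
No j in the window works → until fails.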